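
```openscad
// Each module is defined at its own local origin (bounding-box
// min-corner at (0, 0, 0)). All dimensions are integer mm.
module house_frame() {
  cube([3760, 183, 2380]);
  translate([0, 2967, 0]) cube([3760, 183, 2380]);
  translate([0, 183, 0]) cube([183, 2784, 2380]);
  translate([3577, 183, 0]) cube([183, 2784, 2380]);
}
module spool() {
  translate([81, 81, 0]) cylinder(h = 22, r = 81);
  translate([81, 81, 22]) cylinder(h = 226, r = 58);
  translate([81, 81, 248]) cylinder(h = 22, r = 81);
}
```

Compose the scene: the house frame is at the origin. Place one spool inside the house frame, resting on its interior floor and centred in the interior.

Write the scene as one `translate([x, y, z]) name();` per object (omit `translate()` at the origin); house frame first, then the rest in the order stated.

house_frame();
translate([1799, 1494, 0]) spool();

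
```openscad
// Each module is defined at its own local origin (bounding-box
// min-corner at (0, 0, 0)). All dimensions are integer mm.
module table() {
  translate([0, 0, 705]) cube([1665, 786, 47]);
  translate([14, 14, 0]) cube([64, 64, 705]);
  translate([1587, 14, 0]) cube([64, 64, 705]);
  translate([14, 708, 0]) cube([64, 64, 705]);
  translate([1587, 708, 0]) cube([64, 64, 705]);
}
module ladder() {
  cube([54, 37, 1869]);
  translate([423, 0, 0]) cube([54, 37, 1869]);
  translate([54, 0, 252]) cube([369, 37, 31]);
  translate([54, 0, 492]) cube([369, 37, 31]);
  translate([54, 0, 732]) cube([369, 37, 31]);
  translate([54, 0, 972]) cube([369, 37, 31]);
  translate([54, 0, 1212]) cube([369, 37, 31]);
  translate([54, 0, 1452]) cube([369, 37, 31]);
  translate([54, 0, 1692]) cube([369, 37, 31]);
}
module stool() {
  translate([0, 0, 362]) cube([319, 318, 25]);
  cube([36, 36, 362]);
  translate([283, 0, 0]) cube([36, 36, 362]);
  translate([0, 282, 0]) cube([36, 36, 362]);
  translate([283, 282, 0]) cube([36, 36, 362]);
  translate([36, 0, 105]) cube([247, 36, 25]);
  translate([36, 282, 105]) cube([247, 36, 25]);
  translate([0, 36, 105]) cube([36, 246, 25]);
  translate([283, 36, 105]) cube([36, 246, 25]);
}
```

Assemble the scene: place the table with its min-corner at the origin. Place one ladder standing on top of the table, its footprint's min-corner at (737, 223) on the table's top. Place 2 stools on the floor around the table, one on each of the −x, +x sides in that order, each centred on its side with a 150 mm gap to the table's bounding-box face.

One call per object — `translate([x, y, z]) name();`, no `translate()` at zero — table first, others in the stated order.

table();
translate([737, 223, 752]) ladder();
translate([-469, 234, 0]) stool();
translate([1815, 234, 0]) stool();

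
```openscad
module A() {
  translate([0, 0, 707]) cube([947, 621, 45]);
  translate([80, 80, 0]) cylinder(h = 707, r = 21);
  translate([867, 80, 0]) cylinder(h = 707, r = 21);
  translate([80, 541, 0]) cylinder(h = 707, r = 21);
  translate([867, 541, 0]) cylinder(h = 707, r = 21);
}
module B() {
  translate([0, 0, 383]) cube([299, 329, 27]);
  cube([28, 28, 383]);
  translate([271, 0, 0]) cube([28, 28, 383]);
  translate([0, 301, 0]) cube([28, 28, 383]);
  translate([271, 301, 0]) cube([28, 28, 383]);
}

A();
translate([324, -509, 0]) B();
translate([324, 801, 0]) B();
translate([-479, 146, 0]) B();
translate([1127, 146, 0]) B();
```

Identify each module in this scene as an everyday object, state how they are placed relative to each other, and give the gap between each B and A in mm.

Each stool's nearest face is 180 mm from the table's bounding box.

A is a table. B is a stool. Four stools sit around the table at the −y, +y, −x, +x sides. The gap between each stool and the table is 180 mm.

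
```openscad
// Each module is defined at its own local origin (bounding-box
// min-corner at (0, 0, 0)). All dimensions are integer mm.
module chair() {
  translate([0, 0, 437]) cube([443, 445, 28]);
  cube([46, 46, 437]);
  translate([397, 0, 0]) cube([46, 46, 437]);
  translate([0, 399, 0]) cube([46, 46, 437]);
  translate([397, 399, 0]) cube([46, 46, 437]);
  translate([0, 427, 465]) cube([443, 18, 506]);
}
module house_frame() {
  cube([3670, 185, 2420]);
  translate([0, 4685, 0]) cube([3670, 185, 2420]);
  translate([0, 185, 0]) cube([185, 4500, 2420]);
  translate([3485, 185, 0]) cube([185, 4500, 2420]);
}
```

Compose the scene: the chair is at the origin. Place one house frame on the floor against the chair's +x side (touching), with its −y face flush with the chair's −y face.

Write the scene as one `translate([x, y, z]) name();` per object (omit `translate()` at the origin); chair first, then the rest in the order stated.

chair();
translate([443, 0, 0]) house_frame();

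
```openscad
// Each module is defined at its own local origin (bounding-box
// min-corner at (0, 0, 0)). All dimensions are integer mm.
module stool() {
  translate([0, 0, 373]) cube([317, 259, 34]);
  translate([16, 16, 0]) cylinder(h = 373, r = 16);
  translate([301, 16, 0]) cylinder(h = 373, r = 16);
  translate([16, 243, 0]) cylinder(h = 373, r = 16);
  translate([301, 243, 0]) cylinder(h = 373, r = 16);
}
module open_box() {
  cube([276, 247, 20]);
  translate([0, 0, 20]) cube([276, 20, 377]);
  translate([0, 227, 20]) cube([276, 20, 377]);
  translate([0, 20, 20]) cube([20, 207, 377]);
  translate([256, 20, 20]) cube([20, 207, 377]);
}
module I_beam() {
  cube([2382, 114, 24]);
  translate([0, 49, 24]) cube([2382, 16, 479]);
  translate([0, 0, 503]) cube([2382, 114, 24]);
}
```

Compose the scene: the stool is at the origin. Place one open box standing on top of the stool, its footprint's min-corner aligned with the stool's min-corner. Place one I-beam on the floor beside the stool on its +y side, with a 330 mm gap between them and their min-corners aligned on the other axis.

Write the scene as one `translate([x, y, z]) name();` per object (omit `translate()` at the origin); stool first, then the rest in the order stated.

stool();
translate([0, 0, 407]) open_box();
translate([0, 589, 0]) I_beam();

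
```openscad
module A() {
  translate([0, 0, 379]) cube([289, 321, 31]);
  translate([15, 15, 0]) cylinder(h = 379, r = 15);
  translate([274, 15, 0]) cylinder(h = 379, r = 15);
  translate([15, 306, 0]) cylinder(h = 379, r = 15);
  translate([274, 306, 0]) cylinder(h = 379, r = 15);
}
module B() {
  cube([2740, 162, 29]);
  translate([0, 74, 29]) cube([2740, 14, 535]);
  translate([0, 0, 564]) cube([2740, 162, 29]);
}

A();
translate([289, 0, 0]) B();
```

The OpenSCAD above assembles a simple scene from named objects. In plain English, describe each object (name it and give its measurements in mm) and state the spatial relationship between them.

A is a four-legged stool. The seat is 289×321 mm, 31 mm thick, top at z = 410 mm. It stands on four round legs, each 30 mm in diameter, from z = 0 to the seat underside, each leg's axis is inset half a diameter from the nearest pair of seat edges (so the leg's bounding box is flush with the corner).

B is an I-beam lying along x, 2740 mm long. Overall section height 593 mm. Two flanges 162 mm wide (y) and 29 mm thick, one on the floor and one at the top; a web 14 mm thick runs between them, centred on the flange width.

The I-beam is against the stool's +x side, with their −y faces flush.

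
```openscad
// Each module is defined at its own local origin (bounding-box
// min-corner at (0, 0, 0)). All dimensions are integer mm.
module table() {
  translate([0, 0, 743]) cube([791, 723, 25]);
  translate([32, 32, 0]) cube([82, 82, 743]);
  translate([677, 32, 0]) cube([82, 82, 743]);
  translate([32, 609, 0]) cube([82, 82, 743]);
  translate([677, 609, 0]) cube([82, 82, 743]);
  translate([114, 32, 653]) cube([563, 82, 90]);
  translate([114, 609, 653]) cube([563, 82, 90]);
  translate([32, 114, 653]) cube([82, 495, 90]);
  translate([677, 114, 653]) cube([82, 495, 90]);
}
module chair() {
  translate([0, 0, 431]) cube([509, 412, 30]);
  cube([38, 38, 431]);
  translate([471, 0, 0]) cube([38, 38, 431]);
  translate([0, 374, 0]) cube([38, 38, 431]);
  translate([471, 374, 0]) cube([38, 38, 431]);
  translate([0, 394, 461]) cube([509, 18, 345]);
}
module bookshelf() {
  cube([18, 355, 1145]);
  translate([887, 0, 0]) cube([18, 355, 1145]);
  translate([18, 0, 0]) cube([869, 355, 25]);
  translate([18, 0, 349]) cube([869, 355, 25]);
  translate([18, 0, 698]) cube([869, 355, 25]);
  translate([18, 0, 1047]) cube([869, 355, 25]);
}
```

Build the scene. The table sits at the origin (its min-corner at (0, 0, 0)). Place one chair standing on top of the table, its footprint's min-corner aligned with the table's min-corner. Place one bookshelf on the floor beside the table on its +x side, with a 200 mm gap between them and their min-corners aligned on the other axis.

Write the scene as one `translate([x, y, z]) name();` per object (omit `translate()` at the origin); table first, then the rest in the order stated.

table();
translate([0, 0, 768]) chair();
translate([991, 0, 0]) bookshelf();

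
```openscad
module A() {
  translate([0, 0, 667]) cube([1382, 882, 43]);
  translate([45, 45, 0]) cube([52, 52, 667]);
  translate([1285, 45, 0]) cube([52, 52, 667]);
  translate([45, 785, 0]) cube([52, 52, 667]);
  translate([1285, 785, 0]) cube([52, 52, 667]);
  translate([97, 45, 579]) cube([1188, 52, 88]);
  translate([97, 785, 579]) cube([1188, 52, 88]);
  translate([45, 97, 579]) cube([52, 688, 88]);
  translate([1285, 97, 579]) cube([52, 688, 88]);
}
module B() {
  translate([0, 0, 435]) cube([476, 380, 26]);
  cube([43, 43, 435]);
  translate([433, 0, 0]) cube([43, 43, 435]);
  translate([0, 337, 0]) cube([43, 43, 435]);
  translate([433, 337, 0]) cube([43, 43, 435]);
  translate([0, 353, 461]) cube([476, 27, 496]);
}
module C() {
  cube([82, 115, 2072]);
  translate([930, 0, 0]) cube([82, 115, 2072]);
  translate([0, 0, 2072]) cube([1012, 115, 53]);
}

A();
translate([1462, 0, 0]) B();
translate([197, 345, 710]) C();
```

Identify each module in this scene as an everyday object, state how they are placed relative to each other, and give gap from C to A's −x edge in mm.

The door frame's min-x is at 197; the table's min-x is 0; gap = 197 mm.

A is a table. B is a chair. C is a door frame. The chair is on the floor beside the table on its +x side. The door frame is on top of the table. The gap from the door frame to the table's −x edge is 197 mm.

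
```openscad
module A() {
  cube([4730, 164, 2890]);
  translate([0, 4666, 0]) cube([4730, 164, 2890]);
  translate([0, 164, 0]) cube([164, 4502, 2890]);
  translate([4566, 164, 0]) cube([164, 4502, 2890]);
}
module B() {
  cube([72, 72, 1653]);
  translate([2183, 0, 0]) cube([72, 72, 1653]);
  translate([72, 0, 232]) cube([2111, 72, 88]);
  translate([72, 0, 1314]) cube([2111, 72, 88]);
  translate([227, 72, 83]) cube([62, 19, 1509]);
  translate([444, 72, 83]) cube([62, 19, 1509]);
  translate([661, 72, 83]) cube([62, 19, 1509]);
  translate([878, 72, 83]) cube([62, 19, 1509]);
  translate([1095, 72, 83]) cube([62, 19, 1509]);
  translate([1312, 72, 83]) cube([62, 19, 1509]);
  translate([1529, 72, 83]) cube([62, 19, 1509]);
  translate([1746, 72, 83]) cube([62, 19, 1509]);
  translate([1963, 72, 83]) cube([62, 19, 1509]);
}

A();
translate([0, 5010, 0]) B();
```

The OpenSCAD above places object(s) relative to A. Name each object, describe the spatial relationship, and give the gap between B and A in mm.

The fence section's nearest face is 180 mm from the house frame's +y face.

A is a house frame. B is a fence section. The fence section is on the floor beside the house frame on its +y side. The gap between the fence section and the house frame is 180 mm.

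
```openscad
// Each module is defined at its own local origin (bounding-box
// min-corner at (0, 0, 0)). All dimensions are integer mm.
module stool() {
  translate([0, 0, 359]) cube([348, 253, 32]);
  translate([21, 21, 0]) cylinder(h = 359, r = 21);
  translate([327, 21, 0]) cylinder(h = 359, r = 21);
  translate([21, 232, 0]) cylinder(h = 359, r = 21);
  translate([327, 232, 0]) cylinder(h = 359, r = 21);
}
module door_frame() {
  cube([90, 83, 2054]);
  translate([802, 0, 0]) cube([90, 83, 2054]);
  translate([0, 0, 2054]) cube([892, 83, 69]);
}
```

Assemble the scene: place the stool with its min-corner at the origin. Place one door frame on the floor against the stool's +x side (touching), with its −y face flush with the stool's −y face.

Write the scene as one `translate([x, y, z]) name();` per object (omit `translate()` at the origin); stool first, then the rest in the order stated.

stool();
translate([348, 0, 0]) door_frame();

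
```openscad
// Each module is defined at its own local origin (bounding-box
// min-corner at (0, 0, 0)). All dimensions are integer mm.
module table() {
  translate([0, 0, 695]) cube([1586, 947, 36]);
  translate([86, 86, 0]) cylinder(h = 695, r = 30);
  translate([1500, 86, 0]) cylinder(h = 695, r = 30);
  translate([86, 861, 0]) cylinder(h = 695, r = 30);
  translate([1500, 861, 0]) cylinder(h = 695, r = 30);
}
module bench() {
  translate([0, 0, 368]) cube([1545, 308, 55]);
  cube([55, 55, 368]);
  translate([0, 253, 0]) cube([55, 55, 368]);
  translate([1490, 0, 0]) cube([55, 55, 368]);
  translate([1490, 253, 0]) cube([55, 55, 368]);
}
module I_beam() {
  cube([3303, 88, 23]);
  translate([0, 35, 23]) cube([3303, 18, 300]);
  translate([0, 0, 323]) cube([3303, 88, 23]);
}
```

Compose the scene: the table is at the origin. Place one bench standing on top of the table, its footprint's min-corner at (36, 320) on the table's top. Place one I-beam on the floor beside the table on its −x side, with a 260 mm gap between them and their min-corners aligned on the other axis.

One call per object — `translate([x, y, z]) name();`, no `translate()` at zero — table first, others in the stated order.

table();
translate([36, 320, 731]) bench();
translate([-3563, 0, 0]) I_beam();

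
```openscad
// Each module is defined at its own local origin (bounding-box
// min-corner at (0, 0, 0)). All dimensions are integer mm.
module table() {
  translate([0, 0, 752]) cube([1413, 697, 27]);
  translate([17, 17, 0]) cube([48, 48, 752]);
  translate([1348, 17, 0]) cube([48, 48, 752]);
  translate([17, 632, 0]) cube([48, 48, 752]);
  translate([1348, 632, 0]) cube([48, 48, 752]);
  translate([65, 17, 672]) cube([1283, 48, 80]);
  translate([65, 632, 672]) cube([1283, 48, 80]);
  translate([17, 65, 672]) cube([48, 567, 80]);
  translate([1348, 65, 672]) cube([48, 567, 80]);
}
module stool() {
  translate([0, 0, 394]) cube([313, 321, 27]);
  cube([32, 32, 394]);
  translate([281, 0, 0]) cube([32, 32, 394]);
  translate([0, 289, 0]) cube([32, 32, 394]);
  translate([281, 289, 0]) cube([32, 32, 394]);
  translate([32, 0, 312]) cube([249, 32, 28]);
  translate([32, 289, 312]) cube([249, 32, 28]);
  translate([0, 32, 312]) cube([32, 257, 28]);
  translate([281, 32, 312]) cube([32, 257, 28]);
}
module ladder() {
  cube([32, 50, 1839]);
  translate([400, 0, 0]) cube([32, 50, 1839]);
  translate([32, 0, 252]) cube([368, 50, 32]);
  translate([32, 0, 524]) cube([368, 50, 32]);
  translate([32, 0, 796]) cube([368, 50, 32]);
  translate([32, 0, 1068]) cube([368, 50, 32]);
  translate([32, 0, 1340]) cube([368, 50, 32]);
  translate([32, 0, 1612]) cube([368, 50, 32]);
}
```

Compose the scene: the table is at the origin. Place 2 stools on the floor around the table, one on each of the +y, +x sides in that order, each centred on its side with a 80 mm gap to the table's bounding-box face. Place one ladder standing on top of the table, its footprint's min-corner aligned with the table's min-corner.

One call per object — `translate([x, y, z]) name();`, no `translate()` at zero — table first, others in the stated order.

table();
translate([550, 777, 0]) stool();
translate([1493, 188, 0]) stool();
translate([0, 0, 779]) ladder();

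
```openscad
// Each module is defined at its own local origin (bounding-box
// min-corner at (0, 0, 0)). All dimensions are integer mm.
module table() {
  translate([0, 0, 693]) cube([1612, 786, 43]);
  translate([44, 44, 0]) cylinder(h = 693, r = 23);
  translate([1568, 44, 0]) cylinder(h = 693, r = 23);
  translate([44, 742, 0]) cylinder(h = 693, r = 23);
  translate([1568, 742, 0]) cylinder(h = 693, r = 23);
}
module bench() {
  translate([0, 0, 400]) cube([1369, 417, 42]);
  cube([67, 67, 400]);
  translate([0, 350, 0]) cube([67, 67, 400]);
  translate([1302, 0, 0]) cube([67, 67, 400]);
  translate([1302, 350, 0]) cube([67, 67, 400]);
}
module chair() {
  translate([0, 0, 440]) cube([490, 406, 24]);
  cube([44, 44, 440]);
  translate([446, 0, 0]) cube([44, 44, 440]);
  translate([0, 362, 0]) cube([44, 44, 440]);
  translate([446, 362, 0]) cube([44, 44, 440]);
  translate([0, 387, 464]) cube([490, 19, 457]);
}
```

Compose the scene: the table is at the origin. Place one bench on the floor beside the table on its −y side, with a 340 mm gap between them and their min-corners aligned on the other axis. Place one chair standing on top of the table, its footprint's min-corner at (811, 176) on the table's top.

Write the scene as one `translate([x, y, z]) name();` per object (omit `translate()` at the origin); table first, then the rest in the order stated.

table();
translate([0, -757, 0]) bench();
translate([811, 176, 736]) chair();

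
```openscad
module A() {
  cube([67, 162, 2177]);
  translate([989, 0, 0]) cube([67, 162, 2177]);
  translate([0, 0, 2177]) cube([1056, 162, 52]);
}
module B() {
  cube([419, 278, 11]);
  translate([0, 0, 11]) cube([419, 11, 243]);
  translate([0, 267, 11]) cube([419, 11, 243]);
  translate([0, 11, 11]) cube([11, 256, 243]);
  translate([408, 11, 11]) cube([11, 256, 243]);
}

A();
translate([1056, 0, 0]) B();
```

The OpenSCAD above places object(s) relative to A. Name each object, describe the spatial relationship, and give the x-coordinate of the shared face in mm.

A is a door frame. B is an open box. The open box is against the door frame's +x side, with their −y faces flush. The x-coordinate of the shared face is 1056 mm.

The door frame's +x face and the open box's −x face are both at x = 1056 mm.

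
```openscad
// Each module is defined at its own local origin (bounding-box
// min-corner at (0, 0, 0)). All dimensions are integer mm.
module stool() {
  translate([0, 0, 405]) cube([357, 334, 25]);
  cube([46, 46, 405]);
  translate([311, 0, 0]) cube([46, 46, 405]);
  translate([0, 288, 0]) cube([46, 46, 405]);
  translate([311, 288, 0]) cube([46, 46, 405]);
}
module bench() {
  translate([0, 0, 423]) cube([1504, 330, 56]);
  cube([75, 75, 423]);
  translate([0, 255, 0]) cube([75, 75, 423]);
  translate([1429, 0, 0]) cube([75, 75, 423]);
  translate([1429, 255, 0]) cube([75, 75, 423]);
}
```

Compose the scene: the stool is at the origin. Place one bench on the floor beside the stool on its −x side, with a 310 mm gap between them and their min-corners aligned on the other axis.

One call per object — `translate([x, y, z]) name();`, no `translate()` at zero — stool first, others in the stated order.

stool();
translate([-1814, 0, 0]) bench();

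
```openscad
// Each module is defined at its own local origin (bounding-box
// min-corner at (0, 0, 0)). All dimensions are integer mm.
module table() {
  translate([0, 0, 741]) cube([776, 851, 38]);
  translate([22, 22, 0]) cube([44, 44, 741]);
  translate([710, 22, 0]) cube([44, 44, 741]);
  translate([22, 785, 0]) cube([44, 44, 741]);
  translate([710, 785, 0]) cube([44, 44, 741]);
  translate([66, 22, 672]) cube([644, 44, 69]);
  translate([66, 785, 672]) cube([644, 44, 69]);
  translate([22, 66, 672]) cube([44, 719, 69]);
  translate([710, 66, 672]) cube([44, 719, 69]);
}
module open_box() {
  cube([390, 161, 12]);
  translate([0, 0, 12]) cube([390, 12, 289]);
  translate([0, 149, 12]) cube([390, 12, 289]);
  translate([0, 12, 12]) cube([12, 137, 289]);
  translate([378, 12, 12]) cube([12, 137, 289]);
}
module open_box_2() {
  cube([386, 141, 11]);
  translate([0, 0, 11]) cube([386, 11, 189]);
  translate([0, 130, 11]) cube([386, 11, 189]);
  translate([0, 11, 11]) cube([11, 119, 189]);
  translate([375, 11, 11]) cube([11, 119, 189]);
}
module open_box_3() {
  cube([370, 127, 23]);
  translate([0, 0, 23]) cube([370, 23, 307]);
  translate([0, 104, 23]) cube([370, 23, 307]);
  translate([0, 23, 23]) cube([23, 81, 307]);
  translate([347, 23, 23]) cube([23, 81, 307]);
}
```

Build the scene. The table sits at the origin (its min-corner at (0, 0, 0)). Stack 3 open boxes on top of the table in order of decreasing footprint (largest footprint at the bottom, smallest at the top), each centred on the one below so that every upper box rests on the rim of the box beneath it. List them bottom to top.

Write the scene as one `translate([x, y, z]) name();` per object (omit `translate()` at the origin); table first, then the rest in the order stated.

table();
translate([193, 345, 779]) open_box();
translate([195, 355, 1080]) open_box_2();
translate([203, 362, 1280]) open_box_3();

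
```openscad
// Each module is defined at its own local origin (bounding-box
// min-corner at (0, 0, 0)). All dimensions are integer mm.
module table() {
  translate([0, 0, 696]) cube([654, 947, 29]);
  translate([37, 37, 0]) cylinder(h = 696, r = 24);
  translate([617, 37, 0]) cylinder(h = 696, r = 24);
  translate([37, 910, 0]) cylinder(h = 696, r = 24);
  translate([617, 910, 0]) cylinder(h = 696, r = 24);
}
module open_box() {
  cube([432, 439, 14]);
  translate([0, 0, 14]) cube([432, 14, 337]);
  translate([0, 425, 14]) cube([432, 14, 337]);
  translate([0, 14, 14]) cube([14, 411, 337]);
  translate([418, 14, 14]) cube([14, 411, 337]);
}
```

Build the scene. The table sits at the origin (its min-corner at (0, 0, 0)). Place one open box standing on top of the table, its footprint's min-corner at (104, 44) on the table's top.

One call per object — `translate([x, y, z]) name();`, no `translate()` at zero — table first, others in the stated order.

table();
translate([104, 44, 725]) open_box();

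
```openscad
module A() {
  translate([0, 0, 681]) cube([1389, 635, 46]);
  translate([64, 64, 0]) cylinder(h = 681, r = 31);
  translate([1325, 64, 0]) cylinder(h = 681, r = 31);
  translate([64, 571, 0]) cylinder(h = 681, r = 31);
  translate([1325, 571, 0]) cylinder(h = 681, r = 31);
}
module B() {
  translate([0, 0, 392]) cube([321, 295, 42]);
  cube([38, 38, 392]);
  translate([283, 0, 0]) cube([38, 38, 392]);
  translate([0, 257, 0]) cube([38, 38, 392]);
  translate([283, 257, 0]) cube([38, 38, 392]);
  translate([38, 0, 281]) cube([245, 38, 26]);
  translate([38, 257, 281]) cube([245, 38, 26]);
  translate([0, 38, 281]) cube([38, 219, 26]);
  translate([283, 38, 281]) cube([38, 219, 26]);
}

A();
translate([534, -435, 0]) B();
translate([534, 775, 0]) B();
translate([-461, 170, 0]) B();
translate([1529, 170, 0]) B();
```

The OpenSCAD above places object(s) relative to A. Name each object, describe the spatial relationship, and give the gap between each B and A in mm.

Each stool's nearest face is 140 mm from the table's bounding box.

A is a table. B is a stool. Four stools sit around the table at the −y, +y, −x, +x sides. The gap between each stool and the table is 140 mm.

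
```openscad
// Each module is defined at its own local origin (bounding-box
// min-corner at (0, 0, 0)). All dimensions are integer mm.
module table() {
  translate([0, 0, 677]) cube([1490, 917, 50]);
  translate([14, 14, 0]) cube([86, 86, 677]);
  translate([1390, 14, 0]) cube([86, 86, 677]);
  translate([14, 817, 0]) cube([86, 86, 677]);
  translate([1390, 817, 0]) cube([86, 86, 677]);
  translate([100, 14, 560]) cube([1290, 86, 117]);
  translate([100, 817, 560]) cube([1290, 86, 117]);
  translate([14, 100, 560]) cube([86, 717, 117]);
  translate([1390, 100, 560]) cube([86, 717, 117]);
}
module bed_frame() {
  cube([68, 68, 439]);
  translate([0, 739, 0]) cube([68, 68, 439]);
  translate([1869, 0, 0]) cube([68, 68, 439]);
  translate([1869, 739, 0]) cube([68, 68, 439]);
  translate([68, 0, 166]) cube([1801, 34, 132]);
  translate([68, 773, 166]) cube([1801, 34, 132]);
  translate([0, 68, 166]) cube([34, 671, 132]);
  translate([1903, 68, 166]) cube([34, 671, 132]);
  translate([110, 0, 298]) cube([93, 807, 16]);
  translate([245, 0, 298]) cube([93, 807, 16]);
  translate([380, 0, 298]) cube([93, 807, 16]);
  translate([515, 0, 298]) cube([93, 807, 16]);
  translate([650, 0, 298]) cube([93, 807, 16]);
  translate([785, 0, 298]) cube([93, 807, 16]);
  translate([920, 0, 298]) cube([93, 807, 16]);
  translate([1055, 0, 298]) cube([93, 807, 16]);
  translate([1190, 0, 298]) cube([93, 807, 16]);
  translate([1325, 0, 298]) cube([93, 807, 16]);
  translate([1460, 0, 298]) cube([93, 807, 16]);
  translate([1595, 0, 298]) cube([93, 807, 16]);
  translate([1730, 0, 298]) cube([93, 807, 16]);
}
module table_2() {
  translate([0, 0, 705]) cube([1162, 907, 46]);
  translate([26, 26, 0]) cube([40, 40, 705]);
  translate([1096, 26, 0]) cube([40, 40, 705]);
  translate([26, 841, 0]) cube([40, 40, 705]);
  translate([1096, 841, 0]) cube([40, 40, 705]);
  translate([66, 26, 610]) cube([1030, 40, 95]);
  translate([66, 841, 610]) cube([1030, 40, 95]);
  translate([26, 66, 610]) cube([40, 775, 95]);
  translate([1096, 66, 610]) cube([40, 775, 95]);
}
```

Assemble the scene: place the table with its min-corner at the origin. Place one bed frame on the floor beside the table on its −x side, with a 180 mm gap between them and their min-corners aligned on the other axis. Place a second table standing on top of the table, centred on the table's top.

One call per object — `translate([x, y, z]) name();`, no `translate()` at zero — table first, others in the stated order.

table();
translate([-2117, 0, 0]) bed_frame();
translate([164, 5, 727]) table_2();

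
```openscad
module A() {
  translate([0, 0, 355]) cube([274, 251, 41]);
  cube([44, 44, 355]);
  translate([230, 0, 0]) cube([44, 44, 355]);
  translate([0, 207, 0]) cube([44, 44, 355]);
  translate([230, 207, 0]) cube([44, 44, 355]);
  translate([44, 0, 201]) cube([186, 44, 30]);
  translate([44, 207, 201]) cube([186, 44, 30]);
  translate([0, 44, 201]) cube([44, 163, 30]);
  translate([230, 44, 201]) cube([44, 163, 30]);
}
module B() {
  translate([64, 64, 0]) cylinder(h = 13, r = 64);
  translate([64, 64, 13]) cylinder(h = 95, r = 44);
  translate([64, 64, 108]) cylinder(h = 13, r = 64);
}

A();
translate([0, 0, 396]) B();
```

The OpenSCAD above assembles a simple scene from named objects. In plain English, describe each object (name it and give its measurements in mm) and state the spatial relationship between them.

A is a four-legged stool. The seat is 274×251 mm, 41 mm thick, top at z = 396 mm. It stands on four square legs, each 44×44 mm in cross-section, from z = 0 to the seat underside, each flush with a corner of the seat. Four stretchers, 44 mm wide and 30 mm tall, connect adjacent legs with their undersides at z = 201 mm, each running between the inner faces of the legs it joins and aligned with the legs' outer faces on the other axis.

B is a spool: two coaxial disc flanges of radius 64 mm and thickness 13 mm, joined by a core cylinder of radius 44 mm and height 95 mm. The lower flange rests on z = 0 and the three cylinders share a vertical axis.

The spool is on top of the stool.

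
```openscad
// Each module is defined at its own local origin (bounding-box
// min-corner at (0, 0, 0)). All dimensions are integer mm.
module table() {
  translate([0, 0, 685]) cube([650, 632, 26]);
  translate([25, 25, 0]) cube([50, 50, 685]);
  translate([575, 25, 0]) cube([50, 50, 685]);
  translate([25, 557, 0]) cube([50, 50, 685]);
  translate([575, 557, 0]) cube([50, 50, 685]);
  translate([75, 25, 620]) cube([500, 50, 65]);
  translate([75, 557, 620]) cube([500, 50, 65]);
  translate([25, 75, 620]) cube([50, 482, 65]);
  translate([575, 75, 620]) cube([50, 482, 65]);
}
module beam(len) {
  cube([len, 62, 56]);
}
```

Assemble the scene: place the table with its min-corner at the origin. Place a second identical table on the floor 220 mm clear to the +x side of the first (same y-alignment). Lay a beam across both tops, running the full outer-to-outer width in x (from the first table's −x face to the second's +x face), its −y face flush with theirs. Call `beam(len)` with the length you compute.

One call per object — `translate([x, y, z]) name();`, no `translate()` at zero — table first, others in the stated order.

table();
translate([870, 0, 0]) table();
translate([0, 0, 711]) beam(1520);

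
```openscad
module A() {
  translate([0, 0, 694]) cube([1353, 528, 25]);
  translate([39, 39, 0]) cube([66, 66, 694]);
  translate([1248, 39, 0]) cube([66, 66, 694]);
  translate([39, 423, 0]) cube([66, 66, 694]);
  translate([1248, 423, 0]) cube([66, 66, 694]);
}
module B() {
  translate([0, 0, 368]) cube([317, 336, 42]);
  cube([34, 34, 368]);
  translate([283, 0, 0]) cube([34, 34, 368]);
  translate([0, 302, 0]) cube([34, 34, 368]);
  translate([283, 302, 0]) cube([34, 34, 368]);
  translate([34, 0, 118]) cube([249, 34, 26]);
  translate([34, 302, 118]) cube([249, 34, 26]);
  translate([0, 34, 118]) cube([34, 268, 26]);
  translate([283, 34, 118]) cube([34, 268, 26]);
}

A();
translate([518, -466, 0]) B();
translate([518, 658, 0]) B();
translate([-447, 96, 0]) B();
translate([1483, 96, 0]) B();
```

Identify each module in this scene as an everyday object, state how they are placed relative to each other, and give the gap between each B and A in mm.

Each stool's nearest face is 130 mm from the table's bounding box.

A is a table. B is a stool. Four stools sit around the table at the −y, +y, −x, +x sides. The gap between each stool and the table is 130 mm.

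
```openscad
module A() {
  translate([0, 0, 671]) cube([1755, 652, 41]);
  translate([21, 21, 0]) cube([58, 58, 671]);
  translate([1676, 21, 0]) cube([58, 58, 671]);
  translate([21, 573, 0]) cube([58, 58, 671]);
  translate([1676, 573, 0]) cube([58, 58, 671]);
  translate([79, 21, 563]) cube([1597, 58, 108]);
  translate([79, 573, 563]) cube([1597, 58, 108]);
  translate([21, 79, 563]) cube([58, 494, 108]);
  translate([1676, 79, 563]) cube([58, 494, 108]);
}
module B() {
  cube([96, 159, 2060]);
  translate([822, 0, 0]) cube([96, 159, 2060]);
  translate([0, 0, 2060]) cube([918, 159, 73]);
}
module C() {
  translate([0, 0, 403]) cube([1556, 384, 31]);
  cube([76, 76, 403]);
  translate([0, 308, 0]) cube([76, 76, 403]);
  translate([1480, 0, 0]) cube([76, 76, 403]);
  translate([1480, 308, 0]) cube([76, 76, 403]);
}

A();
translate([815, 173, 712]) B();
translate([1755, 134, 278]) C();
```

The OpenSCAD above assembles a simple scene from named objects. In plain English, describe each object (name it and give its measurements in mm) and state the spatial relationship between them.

A is a table with a 1755×652 mm rectangular top, 41 mm thick, top surface at z = 712 mm, supported by four 58×58 mm square legs, each inset 21 mm from the nearest pair of top edges, running from the floor. Four apron rails, 58 mm thick and 108 mm tall, run between adjacent legs with their top edges flush with the underside of the top and their outer faces flush with the legs' outer faces.

B is a door frame. The clear opening is 726 mm wide and 2060 mm high. Two 96 mm wide jambs, 159 mm deep, stand either side of the opening from the floor to the top of the opening. A 73 mm thick head sits across the top of both jambs, spanning the full outside width of the frame.

C is a bench: a 1556×384 mm seat slab, 31 mm thick, top at z = 434 mm, on four 76×76 mm square legs flush with the seat corners and standing on z = 0.

The door frame is on top of the table. The bench is beside the table with their tops flush at z = 712.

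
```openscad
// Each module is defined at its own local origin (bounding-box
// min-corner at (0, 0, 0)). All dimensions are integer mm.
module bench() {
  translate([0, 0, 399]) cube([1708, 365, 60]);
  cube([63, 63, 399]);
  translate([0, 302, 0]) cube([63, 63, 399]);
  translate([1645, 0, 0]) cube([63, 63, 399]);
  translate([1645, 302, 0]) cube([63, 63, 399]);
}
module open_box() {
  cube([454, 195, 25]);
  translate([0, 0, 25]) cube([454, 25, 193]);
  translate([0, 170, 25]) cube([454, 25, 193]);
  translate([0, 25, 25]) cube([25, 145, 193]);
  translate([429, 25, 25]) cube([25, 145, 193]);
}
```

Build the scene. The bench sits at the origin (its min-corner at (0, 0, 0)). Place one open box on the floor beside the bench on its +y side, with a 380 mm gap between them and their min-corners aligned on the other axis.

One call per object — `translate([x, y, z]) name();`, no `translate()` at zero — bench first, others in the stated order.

bench();
translate([0, 745, 0]) open_box();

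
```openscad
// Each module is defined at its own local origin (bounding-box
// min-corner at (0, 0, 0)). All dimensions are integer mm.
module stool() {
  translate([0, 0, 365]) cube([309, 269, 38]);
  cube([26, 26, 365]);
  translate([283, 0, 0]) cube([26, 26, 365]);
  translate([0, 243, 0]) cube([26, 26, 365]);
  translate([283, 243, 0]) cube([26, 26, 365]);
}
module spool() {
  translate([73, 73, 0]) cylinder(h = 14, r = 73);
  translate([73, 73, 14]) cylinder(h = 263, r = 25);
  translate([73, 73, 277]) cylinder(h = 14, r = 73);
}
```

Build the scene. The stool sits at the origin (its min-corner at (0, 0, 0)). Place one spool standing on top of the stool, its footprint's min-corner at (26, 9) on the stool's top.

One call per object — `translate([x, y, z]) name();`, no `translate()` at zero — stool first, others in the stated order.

stool();
translate([26, 9, 403]) spool();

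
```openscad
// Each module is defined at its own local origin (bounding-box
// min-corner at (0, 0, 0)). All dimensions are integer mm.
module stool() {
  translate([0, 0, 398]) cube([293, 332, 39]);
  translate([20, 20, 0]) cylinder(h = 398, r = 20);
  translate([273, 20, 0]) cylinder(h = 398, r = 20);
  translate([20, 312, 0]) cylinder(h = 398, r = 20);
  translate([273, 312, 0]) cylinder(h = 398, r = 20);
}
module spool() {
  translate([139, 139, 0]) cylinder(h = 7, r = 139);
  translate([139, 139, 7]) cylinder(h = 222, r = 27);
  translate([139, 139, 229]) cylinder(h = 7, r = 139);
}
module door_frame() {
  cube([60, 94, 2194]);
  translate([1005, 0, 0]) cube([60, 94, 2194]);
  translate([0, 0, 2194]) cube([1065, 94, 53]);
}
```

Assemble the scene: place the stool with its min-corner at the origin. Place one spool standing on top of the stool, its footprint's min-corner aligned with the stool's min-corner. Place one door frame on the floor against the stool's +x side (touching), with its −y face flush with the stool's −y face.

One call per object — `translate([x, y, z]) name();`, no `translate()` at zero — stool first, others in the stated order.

stool();
translate([0, 0, 437]) spool();
translate([293, 0, 0]) door_frame();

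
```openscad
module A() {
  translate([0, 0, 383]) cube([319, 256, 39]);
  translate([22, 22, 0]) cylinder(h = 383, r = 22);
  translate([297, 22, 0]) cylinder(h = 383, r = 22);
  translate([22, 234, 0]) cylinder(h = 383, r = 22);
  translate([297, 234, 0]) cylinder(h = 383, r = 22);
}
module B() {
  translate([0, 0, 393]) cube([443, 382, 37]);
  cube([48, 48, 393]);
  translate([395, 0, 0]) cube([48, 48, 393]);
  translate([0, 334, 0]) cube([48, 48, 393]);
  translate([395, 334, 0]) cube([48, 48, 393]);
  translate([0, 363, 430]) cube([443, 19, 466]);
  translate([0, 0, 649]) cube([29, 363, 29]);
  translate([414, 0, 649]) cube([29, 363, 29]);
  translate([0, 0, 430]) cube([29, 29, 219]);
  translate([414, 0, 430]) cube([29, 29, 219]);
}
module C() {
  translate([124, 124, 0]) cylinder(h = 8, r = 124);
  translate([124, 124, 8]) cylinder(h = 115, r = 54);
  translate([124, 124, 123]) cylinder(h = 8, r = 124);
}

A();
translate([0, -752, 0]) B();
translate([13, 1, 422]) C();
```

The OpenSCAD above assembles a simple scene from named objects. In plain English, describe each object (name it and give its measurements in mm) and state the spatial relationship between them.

A is a four-legged stool. The seat is 319×256 mm, 39 mm thick, top at z = 422 mm. It stands on four round legs, each 44 mm in diameter, from z = 0 to the seat underside, each leg's axis is inset half a diameter from the nearest pair of seat edges (so the leg's bounding box is flush with the corner).

B is a chair: 443×382 mm seat, 37 mm thick, top at z = 430 mm, on four 48 mm square corner legs flush with the seat edges. A 19 mm thick backrest slab spans the full seat width, extending 466 mm above the seat top, its back face flush with the seat's +y edge. Two armrests of 29×29 mm section run along each side from the seat's front edge to the front of the backrest, top faces 248 mm above the seat top and outer faces flush with the seat's x-edges; a 29×29 mm post under the front of each armrest stands on the seat at the front corner.

C is a spool: two coaxial disc flanges of radius 124 mm and thickness 8 mm, joined by a core cylinder of radius 54 mm and height 115 mm. The lower flange rests on z = 0 and the three cylinders share a vertical axis.

The chair is on the floor beside the stool on its −y side. The spool is on top of the stool.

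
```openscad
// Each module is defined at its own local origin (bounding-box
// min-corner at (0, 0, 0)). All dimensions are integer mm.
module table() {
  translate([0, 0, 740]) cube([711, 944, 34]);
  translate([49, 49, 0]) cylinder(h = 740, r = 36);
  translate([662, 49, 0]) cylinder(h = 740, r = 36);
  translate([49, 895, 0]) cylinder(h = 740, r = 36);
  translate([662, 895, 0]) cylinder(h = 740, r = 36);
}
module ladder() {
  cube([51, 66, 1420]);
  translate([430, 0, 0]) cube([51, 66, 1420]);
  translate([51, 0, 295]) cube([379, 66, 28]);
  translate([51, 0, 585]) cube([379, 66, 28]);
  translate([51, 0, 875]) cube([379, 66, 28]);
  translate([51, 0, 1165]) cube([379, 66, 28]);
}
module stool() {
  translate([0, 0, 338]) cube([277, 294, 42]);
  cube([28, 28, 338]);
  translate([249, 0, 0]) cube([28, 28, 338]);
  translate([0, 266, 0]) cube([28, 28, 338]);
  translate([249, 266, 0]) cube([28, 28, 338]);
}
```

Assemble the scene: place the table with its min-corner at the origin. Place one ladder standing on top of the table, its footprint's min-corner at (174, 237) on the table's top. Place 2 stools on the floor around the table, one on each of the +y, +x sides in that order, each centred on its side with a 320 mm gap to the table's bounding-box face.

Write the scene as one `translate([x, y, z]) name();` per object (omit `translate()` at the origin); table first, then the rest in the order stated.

table();
translate([174, 237, 774]) ladder();
translate([217, 1264, 0]) stool();
translate([1031, 325, 0]) stool();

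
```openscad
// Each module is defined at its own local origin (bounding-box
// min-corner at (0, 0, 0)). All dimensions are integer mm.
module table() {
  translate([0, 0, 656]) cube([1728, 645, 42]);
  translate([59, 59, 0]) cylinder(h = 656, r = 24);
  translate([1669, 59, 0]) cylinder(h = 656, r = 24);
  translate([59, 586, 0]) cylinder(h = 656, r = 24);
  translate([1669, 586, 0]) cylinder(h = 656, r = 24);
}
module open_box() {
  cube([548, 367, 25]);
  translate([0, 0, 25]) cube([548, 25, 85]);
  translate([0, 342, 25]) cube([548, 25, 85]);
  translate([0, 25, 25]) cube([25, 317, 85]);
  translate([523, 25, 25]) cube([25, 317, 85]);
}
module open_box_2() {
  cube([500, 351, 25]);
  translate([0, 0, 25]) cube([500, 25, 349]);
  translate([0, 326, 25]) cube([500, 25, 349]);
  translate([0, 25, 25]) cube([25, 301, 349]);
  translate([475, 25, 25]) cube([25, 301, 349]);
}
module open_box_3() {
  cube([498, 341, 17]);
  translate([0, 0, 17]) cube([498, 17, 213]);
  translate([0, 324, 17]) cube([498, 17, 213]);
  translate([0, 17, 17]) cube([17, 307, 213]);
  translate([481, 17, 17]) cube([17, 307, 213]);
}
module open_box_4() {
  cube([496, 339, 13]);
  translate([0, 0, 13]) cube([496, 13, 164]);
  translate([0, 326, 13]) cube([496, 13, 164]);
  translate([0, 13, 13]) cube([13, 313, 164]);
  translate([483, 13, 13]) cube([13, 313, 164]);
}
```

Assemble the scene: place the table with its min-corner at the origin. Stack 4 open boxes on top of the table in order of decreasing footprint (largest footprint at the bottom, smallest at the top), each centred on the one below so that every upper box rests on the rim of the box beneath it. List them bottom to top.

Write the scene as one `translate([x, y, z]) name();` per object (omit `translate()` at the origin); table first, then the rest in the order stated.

table();
translate([590, 139, 698]) open_box();
translate([614, 147, 808]) open_box_2();
translate([615, 152, 1182]) open_box_3();
translate([616, 153, 1412]) open_box_4();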